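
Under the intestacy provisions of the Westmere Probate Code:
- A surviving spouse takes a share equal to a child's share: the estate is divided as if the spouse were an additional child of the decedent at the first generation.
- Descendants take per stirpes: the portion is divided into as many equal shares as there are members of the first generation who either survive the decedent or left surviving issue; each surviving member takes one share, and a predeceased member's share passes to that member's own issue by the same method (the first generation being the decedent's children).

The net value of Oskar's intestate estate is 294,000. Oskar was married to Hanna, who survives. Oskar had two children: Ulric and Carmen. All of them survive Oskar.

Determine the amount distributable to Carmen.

Carmen receives 98,000.

The spouse counts as an additional share at the children's level, so there are 3 primary shares of 98,000. Hanna takes one such share (98,000).
The children's combined portion (196,000) is divided into 2 shares of 98,000: Ulric and Carmen each take 98,000.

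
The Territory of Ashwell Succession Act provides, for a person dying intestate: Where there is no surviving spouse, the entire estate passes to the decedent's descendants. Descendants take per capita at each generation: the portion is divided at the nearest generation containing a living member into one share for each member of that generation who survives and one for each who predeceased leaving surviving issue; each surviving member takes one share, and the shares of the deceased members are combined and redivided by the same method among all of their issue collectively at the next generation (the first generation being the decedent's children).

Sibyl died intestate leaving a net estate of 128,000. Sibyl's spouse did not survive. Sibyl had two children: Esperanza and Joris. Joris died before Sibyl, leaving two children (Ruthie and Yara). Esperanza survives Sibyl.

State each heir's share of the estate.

The entire 128,000 passes to the descendants.
That amount (128,000) is divided at the children's generation into 2 shares of 64,000. Esperanza takes 64,000. The remaining share for the deceased Joris (64,000) is carried to the next generation.
That pool (64,000) is divided at the grandchildren's generation equally among Ruthie and Yara: 32,000 each.

Esperanza: 64,000; Ruthie: 32,000; Yara: 32,000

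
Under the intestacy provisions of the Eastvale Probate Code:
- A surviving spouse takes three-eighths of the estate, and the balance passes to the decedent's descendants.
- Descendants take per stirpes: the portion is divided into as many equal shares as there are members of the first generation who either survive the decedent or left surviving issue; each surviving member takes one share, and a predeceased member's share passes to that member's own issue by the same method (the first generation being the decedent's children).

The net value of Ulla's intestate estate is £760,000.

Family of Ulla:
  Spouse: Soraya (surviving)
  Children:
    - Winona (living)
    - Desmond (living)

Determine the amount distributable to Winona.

Winona receives £237,500.

Soraya takes three-eighths of £760,000 = £285,000. The remaining £475,000 passes to the descendants.
The descendants' portion (£475,000) is divided into 2 shares of £237,500: Winona and Desmond each take £237,500.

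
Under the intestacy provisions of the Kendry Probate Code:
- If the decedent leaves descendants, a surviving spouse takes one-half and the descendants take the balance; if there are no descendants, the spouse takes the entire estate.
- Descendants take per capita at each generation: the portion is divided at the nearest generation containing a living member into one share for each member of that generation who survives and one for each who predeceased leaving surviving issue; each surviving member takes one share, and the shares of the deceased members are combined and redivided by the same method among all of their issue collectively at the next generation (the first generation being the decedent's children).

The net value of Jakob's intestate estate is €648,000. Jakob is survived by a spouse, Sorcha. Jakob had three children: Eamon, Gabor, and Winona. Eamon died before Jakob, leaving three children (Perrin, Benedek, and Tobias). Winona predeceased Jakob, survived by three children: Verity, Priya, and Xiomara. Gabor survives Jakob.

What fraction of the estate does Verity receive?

Verity receives 1/18 of the estate.

Sorcha takes one-half of €648,000 = €324,000. The remaining €324,000 passes to the descendants.
The descendants' portion (€324,000) is divided at the children's generation into 3 shares of €108,000. Gabor takes €108,000. The 2 shares of the deceased (Eamon and Winona) are combined into a pool of €216,000.
That pool (€216,000) is divided at the grandchildren's generation equally among Perrin, Benedek, Tobias, Verity, Priya, and Xiomara: €36,000 each.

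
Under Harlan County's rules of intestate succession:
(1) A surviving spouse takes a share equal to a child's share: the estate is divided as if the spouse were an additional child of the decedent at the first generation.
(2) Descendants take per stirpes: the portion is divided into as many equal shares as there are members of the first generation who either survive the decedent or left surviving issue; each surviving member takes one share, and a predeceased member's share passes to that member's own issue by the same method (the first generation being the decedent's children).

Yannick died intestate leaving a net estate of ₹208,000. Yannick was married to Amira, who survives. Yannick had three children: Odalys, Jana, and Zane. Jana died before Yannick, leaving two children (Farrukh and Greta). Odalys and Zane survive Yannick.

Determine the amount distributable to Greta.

Greta receives ₹26,000.

The spouse counts as an additional share at the children's level, so there are 4 primary shares of ₹52,000. Amira takes one such share (₹52,000).
The children's combined portion (₹156,000) is divided into 3 shares of ₹52,000: Odalys and Zane each take ₹52,000; Jana's ₹52,000 share passes to Jana's issue.
Jana's share (₹52,000) is divided into 2 shares of ₹26,000: Farrukh and Greta each take ₹26,000.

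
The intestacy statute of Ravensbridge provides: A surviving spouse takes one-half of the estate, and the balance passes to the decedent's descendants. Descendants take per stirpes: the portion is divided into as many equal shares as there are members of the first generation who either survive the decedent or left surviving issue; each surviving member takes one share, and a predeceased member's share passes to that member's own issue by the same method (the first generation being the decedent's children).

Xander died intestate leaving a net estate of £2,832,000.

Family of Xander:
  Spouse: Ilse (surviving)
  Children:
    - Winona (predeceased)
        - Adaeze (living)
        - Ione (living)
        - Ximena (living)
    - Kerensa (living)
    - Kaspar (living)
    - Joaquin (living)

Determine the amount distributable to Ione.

Ione receives £118,000.

Ilse takes one-half of £2,832,000 = £1,416,000. The remaining £1,416,000 passes to the descendants.
The descendants' portion (£1,416,000) is divided into 4 shares of £354,000: Kerensa, Kaspar, and Joaquin each take £354,000; Winona's £354,000 share passes to Winona's issue.
Winona's share (£354,000) is divided into 3 shares of £118,000: Adaeze, Ione, and Ximena each take £118,000.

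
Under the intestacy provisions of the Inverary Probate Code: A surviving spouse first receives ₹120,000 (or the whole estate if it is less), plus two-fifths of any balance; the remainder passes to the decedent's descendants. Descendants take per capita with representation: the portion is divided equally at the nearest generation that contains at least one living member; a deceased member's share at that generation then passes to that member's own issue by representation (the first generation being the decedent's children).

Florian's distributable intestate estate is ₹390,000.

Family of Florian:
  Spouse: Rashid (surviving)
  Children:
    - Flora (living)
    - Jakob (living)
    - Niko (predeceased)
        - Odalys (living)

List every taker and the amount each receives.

Rashid: ₹228,000; Flora: ₹54,000; Jakob: ₹54,000; Odalys: ₹54,000

Rashid first takes ₹120,000, leaving a balance of ₹270,000. Rashid then takes two-fifths of the balance (₹108,000), for a total of ₹228,000. The remaining ₹162,000 passes to the descendants.
The descendants' portion (₹162,000) is divided into 3 shares of ₹54,000: Flora and Jakob each take ₹54,000; Niko's ₹54,000 share passes to Niko's issue.
Niko's share (₹54,000) passes entirely to Odalys.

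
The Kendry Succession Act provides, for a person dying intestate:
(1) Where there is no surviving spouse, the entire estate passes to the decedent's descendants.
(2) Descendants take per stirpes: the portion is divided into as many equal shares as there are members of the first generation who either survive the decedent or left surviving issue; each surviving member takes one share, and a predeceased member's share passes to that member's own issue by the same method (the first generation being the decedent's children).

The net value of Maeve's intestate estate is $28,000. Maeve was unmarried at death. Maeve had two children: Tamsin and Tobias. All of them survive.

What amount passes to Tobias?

The entire $28,000 passes to the descendants.
That amount ($28,000) is divided into 2 shares of $14,000: Tamsin and Tobias each take $14,000.

Tobias receives $14,000.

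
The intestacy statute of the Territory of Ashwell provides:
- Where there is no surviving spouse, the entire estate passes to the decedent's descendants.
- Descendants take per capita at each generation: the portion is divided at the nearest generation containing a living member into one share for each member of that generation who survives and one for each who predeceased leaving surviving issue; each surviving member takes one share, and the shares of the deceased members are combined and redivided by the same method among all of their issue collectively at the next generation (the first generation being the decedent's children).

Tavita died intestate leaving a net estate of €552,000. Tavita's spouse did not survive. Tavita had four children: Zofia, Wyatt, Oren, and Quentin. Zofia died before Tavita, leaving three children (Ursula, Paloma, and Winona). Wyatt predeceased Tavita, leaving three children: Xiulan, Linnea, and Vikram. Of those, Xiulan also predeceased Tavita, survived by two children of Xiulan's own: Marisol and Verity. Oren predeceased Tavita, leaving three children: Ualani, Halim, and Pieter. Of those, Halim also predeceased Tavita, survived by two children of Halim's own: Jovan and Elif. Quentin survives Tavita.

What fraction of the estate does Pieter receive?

The entire €552,000 passes to the descendants.
That amount (€552,000) is divided at the children's generation into 4 shares of €138,000. Quentin takes €138,000. The 3 shares of the deceased (Zofia, Wyatt, and Oren) are combined into a pool of €414,000.
That pool (€414,000) is divided at the grandchildren's generation into 9 shares of €46,000. Ursula, Paloma, Winona, Linnea, Vikram, Ualani, and Pieter each take €46,000. The 2 shares of the deceased (Xiulan and Halim) are combined into a pool of €92,000.
That pool (€92,000) is divided at the great-grandchildren's generation equally among Marisol, Verity, Jovan, and Elif: €23,000 each.

Pieter receives 1/12 of the estate.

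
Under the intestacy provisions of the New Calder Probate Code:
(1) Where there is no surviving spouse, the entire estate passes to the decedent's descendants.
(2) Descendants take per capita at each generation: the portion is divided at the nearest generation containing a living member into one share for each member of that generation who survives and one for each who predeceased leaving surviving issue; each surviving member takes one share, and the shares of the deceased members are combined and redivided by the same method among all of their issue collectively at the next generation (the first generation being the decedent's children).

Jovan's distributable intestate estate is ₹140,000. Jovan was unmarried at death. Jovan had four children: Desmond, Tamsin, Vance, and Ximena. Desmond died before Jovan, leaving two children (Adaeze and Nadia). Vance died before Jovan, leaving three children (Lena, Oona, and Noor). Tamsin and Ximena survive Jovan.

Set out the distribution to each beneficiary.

Adaeze: ₹14,000; Nadia: ₹14,000; Tamsin: ₹35,000; Lena: ₹14,000; Oona: ₹14,000; Noor: ₹14,000; Ximena: ₹35,000

The entire ₹140,000 passes to the descendants.
That amount (₹140,000) is divided at the children's generation into 4 shares of ₹35,000. Tamsin and Ximena each take ₹35,000. The 2 shares of the deceased (Desmond and Vance) are combined into a pool of ₹70,000.
That pool (₹70,000) is divided at the grandchildren's generation equally among Adaeze, Nadia, Lena, Oona, and Noor: ₹14,000 each.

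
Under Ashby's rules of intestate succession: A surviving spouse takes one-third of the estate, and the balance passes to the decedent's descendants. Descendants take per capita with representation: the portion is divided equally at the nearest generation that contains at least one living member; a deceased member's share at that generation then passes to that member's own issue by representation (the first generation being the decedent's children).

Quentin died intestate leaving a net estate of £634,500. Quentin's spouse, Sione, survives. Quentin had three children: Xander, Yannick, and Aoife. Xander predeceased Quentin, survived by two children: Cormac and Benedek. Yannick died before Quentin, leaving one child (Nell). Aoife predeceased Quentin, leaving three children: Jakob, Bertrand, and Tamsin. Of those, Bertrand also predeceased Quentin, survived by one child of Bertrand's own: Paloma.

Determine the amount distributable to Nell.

Nell receives £70,500.

Sione takes one-third of £634,500 = £211,500. The remaining £423,000 passes to the descendants.
No child survives, so the initial division is made at the grandchildren's generation.
The descendants' portion (£423,000) is divided into 6 shares of £70,500: Cormac, Benedek, Nell, Jakob, and Tamsin each take £70,500; Bertrand's £70,500 share passes to Bertrand's issue.
Bertrand's share (£70,500) passes entirely to Paloma.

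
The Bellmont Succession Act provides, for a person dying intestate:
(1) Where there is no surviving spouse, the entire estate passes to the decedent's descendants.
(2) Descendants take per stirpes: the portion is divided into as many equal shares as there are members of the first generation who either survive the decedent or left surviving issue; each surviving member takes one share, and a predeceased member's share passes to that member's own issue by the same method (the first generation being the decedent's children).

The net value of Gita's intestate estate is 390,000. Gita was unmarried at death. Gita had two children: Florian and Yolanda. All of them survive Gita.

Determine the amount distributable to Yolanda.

The entire 390,000 passes to the descendants.
That amount (390,000) is divided into 2 shares of 195,000: Florian and Yolanda each take 195,000.

Yolanda receives 195,000.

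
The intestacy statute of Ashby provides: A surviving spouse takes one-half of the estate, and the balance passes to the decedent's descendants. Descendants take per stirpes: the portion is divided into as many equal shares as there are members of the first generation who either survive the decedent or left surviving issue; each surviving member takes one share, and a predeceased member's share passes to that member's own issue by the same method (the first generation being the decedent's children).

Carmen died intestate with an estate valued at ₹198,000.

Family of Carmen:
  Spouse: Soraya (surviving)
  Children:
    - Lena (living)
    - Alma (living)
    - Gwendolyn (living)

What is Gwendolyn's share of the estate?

Gwendolyn receives ₹33,000.

Soraya takes one-half of ₹198,000 = ₹99,000. The remaining ₹99,000 passes to the descendants.
The descendants' portion (₹99,000) is divided into 3 shares of ₹33,000: Lena, Alma, and Gwendolyn each take ₹33,000.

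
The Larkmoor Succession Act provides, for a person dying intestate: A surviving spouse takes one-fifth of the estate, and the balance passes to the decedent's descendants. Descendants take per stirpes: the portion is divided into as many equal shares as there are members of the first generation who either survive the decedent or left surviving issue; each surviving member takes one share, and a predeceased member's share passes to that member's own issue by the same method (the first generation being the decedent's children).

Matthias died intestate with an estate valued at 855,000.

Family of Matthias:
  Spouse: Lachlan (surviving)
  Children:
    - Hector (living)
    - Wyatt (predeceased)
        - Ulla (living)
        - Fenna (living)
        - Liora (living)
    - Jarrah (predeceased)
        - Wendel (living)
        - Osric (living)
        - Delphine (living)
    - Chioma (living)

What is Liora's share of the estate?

Liora receives 57,000.

Lachlan takes one-fifth of 855,000 = 171,000. The remaining 684,000 passes to the descendants.
The descendants' portion (684,000) is divided into 4 shares of 171,000: Hector and Chioma each take 171,000; Wyatt's 171,000 share passes to Wyatt's issue; Jarrah's 171,000 share passes to Jarrah's issue.
Wyatt's share (171,000) is divided into 3 shares of 57,000: Ulla, Fenna, and Liora each take 57,000.
Jarrah's share (171,000) is divided into 3 shares of 57,000: Wendel, Osric, and Delphine each take 57,000.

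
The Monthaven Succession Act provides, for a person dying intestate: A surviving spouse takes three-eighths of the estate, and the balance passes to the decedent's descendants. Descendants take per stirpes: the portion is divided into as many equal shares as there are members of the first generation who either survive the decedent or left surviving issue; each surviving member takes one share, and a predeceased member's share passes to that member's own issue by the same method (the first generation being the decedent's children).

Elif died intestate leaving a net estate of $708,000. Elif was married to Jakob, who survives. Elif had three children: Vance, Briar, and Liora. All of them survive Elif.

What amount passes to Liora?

Liora receives $147,500.

Jakob takes three-eighths of $708,000 = $265,500. The remaining $442,500 passes to the descendants.
The descendants' portion ($442,500) is divided into 3 shares of $147,500: Vance, Briar, and Liora each take $147,500.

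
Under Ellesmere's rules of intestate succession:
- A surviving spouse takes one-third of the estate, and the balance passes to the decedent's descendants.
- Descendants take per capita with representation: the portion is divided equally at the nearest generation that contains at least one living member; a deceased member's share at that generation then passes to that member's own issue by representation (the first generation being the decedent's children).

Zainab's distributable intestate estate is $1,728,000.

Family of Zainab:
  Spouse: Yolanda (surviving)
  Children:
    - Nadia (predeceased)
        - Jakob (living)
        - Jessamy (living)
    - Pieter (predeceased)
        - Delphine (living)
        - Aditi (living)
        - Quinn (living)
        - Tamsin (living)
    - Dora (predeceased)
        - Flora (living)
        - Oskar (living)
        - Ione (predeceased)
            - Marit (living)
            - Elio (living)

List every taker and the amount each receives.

Yolanda: $576,000; Jakob: $128,000; Jessamy: $128,000; Delphine: $128,000; Aditi: $128,000; Quinn: $128,000; Tamsin: $128,000; Flora: $128,000; Oskar: $128,000; Marit: $64,000; Elio: $64,000

Yolanda takes one-third of $1,728,000 = $576,000. The remaining $1,152,000 passes to the descendants.
No child survives, so the initial division is made at the grandchildren's generation.
The descendants' portion ($1,152,000) is divided into 9 shares of $128,000: Jakob, Jessamy, Delphine, Aditi, Quinn, Tamsin, Flora, and Oskar each take $128,000; Ione's $128,000 share passes to Ione's issue.
Ione's share ($128,000) is divided into 2 shares of $64,000: Marit and Elio each take $64,000.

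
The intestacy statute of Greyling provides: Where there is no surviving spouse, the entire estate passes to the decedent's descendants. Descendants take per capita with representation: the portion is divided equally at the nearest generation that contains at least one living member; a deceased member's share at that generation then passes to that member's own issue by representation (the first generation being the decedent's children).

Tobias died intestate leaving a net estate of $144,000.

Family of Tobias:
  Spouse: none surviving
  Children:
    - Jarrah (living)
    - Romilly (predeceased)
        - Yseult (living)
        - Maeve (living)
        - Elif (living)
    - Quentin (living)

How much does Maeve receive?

The entire $144,000 passes to the descendants.
That amount ($144,000) is divided into 3 shares of $48,000: Jarrah and Quentin each take $48,000; Romilly's $48,000 share passes to Romilly's issue.
Romilly's share ($48,000) is divided into 3 shares of $16,000: Yseult, Maeve, and Elif each take $16,000.

Maeve receives $16,000.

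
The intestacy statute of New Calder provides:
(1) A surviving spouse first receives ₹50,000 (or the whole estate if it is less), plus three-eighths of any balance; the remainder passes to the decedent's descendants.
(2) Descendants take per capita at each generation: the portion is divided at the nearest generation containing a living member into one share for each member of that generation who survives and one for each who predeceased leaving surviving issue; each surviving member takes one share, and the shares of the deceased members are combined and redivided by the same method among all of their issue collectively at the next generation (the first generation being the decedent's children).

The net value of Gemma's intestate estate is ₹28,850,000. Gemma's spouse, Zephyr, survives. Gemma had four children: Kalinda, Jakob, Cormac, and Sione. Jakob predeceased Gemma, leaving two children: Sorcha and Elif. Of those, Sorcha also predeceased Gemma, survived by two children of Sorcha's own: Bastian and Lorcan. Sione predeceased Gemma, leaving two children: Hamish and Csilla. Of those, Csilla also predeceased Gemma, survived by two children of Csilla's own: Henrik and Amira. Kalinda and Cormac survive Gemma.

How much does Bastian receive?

Bastian receives ₹1,125,000.

Zephyr first takes ₹50,000, leaving a balance of ₹28,800,000. Zephyr then takes three-eighths of the balance (₹10,800,000), for a total of ₹10,850,000. The remaining ₹18,000,000 passes to the descendants.
The descendants' portion (₹18,000,000) is divided at the children's generation into 4 shares of ₹4,500,000. Kalinda and Cormac each take ₹4,500,000. The 2 shares of the deceased (Jakob and Sione) are combined into a pool of ₹9,000,000.
That pool (₹9,000,000) is divided at the grandchildren's generation into 4 shares of ₹2,250,000. Elif and Hamish each take ₹2,250,000. The 2 shares of the deceased (Sorcha and Csilla) are combined into a pool of ₹4,500,000.
That pool (₹4,500,000) is divided at the great-grandchildren's generation equally among Bastian, Lorcan, Henrik, and Amira: ₹1,125,000 each.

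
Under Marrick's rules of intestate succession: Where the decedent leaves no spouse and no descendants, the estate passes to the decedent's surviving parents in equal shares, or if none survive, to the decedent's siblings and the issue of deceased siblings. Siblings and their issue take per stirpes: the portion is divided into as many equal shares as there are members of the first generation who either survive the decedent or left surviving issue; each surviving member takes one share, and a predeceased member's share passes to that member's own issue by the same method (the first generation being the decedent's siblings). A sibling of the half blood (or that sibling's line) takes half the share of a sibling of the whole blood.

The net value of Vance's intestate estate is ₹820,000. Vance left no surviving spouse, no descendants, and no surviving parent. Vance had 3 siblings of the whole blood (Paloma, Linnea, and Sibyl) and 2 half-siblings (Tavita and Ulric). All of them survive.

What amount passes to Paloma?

Paloma receives ₹205,000.

The entire ₹820,000 passes to the siblings and their issue.
Counting each half-blood sibling's line as half a unit, there are 4 units in ₹820,000, so one unit is ₹205,000. Whole-blood lines (Paloma, Linnea, and Sibyl) take ₹205,000 each; half-blood lines (Tavita and Ulric) take ₹102,500 each.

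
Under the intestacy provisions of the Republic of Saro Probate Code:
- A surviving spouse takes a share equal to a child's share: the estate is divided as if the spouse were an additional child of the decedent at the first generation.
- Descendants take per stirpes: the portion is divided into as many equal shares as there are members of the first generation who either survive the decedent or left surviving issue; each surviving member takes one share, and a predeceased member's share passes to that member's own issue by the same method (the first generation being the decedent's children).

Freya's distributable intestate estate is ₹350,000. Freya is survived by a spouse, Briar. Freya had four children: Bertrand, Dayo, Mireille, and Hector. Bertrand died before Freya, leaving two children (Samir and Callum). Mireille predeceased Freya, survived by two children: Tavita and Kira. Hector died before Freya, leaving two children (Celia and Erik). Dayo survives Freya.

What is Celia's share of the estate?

Celia receives ₹35,000.

The spouse counts as an additional share at the children's level, so there are 5 primary shares of ₹70,000. Briar takes one such share (₹70,000).
The children's combined portion (₹280,000) is divided into 4 shares of ₹70,000: Dayo takes ₹70,000; Bertrand's ₹70,000 share passes to Bertrand's issue; Mireille's ₹70,000 share passes to Mireille's issue; Hector's ₹70,000 share passes to Hector's issue.
Bertrand's share (₹70,000) is divided into 2 shares of ₹35,000: Samir and Callum each take ₹35,000.
Mireille's share (₹70,000) is divided into 2 shares of ₹35,000: Tavita and Kira each take ₹35,000.
Hector's share (₹70,000) is divided into 2 shares of ₹35,000: Celia and Erik each take ₹35,000.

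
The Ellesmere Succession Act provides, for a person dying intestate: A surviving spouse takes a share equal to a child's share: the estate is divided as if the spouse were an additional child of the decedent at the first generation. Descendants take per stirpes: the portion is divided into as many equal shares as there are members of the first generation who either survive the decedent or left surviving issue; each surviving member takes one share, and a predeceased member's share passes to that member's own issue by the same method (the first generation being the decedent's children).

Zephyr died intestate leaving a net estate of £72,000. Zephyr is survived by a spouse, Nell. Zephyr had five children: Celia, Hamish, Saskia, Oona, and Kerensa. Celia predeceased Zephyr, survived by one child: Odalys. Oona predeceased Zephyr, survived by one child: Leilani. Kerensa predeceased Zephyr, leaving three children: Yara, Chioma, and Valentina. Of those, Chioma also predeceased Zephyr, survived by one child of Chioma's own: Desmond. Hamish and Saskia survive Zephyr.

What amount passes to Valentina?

The spouse counts as an additional share at the children's level, so there are 6 primary shares of £12,000. Nell takes one such share (£12,000).
The children's combined portion (£60,000) is divided into 5 shares of £12,000: Hamish and Saskia each take £12,000; Celia's £12,000 share passes to Celia's issue; Oona's £12,000 share passes to Oona's issue; Kerensa's £12,000 share passes to Kerensa's issue.
Celia's share (£12,000) passes entirely to Odalys.
Oona's share (£12,000) passes entirely to Leilani.
Kerensa's share (£12,000) is divided into 3 shares of £4,000: Yara and Valentina each take £4,000; Chioma's £4,000 share passes to Chioma's issue.
Chioma's share (£4,000) passes entirely to Desmond.

Valentina receives £4,000.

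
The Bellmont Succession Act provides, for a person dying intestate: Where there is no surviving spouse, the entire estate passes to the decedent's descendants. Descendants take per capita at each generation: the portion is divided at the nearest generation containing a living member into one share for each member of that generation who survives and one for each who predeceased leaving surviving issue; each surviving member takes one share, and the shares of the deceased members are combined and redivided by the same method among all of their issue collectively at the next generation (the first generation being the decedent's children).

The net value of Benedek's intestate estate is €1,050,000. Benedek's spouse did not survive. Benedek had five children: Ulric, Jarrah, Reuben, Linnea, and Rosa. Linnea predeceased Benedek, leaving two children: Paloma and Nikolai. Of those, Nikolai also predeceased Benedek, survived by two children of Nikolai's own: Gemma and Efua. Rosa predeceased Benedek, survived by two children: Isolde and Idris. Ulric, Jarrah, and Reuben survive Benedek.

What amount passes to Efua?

Efua receives €52,500.

The entire €1,050,000 passes to the descendants.
That amount (€1,050,000) is divided at the children's generation into 5 shares of €210,000. Ulric, Jarrah, and Reuben each take €210,000. The 2 shares of the deceased (Linnea and Rosa) are combined into a pool of €420,000.
That pool (€420,000) is divided at the grandchildren's generation into 4 shares of €105,000. Paloma, Isolde, and Idris each take €105,000. The remaining share for the deceased Nikolai (€105,000) is carried to the next generation.
That pool (€105,000) is divided at the great-grandchildren's generation equally among Gemma and Efua: €52,500 each.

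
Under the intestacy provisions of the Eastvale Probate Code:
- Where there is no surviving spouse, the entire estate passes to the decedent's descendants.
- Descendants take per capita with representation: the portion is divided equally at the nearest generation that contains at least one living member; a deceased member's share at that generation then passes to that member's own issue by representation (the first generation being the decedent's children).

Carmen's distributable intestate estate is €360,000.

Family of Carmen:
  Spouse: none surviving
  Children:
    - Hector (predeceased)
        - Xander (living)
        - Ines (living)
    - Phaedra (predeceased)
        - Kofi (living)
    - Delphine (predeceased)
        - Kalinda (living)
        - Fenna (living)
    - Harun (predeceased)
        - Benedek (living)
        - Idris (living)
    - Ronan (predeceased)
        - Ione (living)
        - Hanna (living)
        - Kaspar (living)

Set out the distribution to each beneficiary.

Xander: €36,000; Ines: €36,000; Kofi: €36,000; Kalinda: €36,000; Fenna: €36,000; Benedek: €36,000; Idris: €36,000; Ione: €36,000; Hanna: €36,000; Kaspar: €36,000

The entire €360,000 passes to the descendants.
No child survives, so the initial division is made at the grandchildren's generation.
That amount (€360,000) is divided into 10 shares of €36,000: Xander, Ines, Kofi, Kalinda, Fenna, Benedek, Idris, Ione, Hanna, and Kaspar each take €36,000.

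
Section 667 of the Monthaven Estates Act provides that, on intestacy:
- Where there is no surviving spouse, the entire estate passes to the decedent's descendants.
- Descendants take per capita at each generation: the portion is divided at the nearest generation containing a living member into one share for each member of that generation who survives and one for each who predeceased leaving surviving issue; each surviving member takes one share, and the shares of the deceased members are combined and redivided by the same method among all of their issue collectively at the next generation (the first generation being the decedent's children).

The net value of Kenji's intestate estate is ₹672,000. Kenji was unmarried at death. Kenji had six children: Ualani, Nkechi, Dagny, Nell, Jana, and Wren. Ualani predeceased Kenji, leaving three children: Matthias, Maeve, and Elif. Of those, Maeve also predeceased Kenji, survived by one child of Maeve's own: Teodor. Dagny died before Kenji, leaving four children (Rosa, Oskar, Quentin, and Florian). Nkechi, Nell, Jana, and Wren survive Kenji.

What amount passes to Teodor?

Teodor receives ₹32,000.

The entire ₹672,000 passes to the descendants.
That amount (₹672,000) is divided at the children's generation into 6 shares of ₹112,000. Nkechi, Nell, Jana, and Wren each take ₹112,000. The 2 shares of the deceased (Ualani and Dagny) are combined into a pool of ₹224,000.
That pool (₹224,000) is divided at the grandchildren's generation into 7 shares of ₹32,000. Matthias, Elif, Rosa, Oskar, Quentin, and Florian each take ₹32,000. The remaining share for the deceased Maeve (₹32,000) is carried to the next generation.
That pool (₹32,000) passes entirely to Teodor, the sole taker at the great-grandchildren's generation.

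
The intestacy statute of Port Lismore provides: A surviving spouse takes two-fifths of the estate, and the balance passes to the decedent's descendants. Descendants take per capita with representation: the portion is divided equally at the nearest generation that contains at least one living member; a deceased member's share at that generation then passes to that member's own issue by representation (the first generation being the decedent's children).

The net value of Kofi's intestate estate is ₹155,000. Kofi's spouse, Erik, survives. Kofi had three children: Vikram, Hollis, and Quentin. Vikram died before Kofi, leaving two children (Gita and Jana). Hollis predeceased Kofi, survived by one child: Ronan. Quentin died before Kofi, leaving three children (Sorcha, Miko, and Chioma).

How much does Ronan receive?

Ronan receives ₹15,500.

Erik takes two-fifths of ₹155,000 = ₹62,000. The remaining ₹93,000 passes to the descendants.
No child survives, so the initial division is made at the grandchildren's generation.
The descendants' portion (₹93,000) is divided into 6 shares of ₹15,500: Gita, Jana, Ronan, Sorcha, Miko, and Chioma each take ₹15,500.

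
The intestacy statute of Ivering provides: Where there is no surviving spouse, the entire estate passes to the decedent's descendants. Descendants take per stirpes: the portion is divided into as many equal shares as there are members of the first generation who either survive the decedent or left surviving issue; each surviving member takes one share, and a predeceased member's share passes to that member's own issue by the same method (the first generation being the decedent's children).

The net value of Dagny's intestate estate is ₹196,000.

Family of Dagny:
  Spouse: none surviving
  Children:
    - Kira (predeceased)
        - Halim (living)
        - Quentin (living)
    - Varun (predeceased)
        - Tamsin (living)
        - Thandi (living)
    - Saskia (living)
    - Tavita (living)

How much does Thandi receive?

Thandi receives ₹24,500.

The entire ₹196,000 passes to the descendants.
That amount (₹196,000) is divided into 4 shares of ₹49,000: Saskia and Tavita each take ₹49,000; Kira's ₹49,000 share passes to Kira's issue; Varun's ₹49,000 share passes to Varun's issue.
Kira's share (₹49,000) is divided into 2 shares of ₹24,500: Halim and Quentin each take ₹24,500.
Varun's share (₹49,000) is divided into 2 shares of ₹24,500: Tamsin and Thandi each take ₹24,500.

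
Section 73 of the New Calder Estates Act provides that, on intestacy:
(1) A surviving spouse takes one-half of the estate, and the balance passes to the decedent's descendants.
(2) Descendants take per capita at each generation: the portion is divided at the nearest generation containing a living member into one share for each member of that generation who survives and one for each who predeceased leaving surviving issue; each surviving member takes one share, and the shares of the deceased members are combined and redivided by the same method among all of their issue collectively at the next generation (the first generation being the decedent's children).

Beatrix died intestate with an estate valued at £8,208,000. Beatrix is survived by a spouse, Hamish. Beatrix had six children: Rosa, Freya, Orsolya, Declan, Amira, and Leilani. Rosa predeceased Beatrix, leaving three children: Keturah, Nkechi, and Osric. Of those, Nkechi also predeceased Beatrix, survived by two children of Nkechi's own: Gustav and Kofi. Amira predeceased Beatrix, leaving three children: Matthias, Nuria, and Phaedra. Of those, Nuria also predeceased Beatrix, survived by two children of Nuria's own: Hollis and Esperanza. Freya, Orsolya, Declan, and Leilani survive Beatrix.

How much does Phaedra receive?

Hamish takes one-half of £8,208,000 = £4,104,000. The remaining £4,104,000 passes to the descendants.
The descendants' portion (£4,104,000) is divided at the children's generation into 6 shares of £684,000. Freya, Orsolya, Declan, and Leilani each take £684,000. The 2 shares of the deceased (Rosa and Amira) are combined into a pool of £1,368,000.
That pool (£1,368,000) is divided at the grandchildren's generation into 6 shares of £228,000. Keturah, Osric, Matthias, and Phaedra each take £228,000. The 2 shares of the deceased (Nkechi and Nuria) are combined into a pool of £456,000.
That pool (£456,000) is divided at the great-grandchildren's generation equally among Gustav, Kofi, Hollis, and Esperanza: £114,000 each.

Phaedra receives £228,000.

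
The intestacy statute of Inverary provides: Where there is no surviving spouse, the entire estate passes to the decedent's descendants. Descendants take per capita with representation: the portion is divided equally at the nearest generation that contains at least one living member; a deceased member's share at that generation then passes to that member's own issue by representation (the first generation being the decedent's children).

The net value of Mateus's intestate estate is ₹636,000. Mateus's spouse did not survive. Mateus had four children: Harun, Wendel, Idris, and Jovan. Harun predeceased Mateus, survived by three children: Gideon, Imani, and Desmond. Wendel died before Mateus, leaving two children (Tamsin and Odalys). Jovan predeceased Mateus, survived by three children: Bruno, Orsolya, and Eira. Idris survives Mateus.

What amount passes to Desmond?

The entire ₹636,000 passes to the descendants.
That amount (₹636,000) is divided into 4 shares of ₹159,000: Idris takes ₹159,000; Harun's ₹159,000 share passes to Harun's issue; Wendel's ₹159,000 share passes to Wendel's issue; Jovan's ₹159,000 share passes to Jovan's issue.
Harun's share (₹159,000) is divided into 3 shares of ₹53,000: Gideon, Imani, and Desmond each take ₹53,000.
Wendel's share (₹159,000) is divided into 2 shares of ₹79,500: Tamsin and Odalys each take ₹79,500.
Jovan's share (₹159,000) is divided into 3 shares of ₹53,000: Bruno, Orsolya, and Eira each take ₹53,000.

Desmond receives ₹53,000.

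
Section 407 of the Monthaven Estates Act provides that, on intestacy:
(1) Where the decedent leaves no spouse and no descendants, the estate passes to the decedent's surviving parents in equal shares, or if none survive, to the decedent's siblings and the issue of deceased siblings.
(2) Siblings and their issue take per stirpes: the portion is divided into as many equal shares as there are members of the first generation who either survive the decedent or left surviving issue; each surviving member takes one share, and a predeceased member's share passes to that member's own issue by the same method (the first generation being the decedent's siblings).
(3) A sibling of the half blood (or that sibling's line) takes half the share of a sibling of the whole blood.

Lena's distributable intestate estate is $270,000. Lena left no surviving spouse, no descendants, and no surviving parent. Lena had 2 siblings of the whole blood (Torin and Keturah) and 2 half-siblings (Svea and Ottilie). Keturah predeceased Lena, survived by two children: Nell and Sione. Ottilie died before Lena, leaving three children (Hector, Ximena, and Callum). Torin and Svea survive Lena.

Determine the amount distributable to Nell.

Nell receives $45,000.

The entire $270,000 passes to the siblings and their issue.
Counting each half-blood sibling's line as half a unit, there are 3 units in $270,000, so one unit is $90,000. Whole-blood lines (Torin and Keturah) take $90,000 each; half-blood lines (Svea and Ottilie) take $45,000 each.
Keturah's share ($90,000) is divided into 2 shares of $45,000: Nell and Sione each take $45,000.
Ottilie's share ($45,000) is divided into 3 shares of $15,000: Hector, Ximena, and Callum each take $15,000.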